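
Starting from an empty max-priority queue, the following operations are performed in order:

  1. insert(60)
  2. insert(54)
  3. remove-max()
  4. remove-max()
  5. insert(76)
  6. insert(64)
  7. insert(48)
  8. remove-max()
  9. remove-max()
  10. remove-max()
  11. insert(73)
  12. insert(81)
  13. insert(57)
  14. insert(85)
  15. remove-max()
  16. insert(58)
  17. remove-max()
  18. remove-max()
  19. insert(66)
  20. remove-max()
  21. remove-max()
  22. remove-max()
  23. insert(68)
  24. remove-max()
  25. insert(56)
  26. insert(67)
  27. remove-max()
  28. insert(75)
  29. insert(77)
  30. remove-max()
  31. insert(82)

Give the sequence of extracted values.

60, 54, 76, 64, 48, 85, 81, 73, 66, 58, 57, 68, 67, 77

insert 60 → {60}
insert 54 → {60, 54}
remove-max → 60; now {54}
remove-max → 54; now {}
insert 76 → {76}
insert 64 → {76, 64}
insert 48 → {76, 64, 48}
remove-max → 76; now {64, 48}
remove-max → 64; now {48}
remove-max → 48; now {}
insert 73 → {73}
insert 81 → {81, 73}
insert 57 → {81, 73, 57}
insert 85 → {85, 81, 73, 57}
remove-max → 85; now {81, 73, 57}
insert 58 → {81, 73, 58, 57}
remove-max → 81; now {73, 58, 57}
remove-max → 73; now {58, 57}
insert 66 → {66, 58, 57}
remove-max → 66; now {58, 57}
remove-max → 58; now {57}
remove-max → 57; now {}
insert 68 → {68}
remove-max → 68; now {}
insert 56 → {56}
insert 67 → {67, 56}
remove-max → 67; now {56}
insert 75 → {75, 56}
insert 77 → {77, 75, 56}
remove-max → 77; now {75, 56}
insert 82 → {82, 75, 56}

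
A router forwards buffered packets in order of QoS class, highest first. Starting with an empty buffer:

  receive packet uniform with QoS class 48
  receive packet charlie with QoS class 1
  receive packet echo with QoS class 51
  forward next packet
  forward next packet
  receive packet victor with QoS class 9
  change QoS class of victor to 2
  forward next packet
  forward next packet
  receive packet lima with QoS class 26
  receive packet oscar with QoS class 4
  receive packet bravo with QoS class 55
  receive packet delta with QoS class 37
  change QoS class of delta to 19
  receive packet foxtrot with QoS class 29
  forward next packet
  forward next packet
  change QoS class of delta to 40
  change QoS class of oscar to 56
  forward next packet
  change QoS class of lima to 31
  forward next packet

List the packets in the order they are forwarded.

[echo, uniform, victor, charlie, bravo, foxtrot, oscar, delta]

add uniform (QoS class 48) → {uniform:48}
add charlie (QoS class 1) → {uniform:48, charlie:1}
add echo (QoS class 51) → {echo:51, uniform:48, charlie:1}
forward next packet → echo; now {uniform:48, charlie:1}
forward next packet → uniform; now {charlie:1}
add victor (QoS class 9) → {victor:9, charlie:1}
update victor to QoS class 2 → {victor:2, charlie:1}
forward next packet → victor; now {charlie:1}
forward next packet → charlie; now {}
add lima (QoS class 26) → {lima:26}
add oscar (QoS class 4) → {lima:26, oscar:4}
add bravo (QoS class 55) → {bravo:55, lima:26, oscar:4}
add delta (QoS class 37) → {bravo:55, delta:37, lima:26, oscar:4}
update delta to QoS class 19 → {bravo:55, lima:26, delta:19, oscar:4}
add foxtrot (QoS class 29) → {bravo:55, foxtrot:29, lima:26, delta:19, oscar:4}
forward next packet → bravo; now {foxtrot:29, lima:26, delta:19, oscar:4}
forward next packet → foxtrot; now {lima:26, delta:19, oscar:4}
update delta to QoS class 40 → {delta:40, lima:26, oscar:4}
update oscar to QoS class 56 → {oscar:56, delta:40, lima:26}
forward next packet → oscar; now {delta:40, lima:26}
update lima to QoS class 31 → {delta:40, lima:31}
forward next packet → delta; now {lima:31}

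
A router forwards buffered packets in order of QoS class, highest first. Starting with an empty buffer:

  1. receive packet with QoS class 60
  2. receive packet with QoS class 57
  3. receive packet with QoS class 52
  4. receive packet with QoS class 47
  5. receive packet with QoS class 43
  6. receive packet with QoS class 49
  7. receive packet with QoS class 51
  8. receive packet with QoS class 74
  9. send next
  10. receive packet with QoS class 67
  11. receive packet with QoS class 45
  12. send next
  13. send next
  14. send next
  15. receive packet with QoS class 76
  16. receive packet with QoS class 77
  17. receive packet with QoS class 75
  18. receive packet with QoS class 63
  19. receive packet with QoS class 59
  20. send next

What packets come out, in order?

insert 60 → {60}
insert 57 → {60, 57}
insert 52 → {60, 57, 52}
insert 47 → {60, 57, 52, 47}
insert 43 → {60, 57, 52, 47, 43}
insert 49 → {60, 57, 52, 49, 47, 43}
insert 51 → {60, 57, 52, 51, 49, 47, 43}
insert 74 → {74, 60, 57, 52, 51, 49, 47, 43}
send next → 74; now {60, 57, 52, 51, 49, 47, 43}
insert 67 → {67, 60, 57, 52, 51, 49, 47, 43}
insert 45 → {67, 60, 57, 52, 51, 49, 47, 45, 43}
send next → 67; now {60, 57, 52, 51, 49, 47, 45, 43}
send next → 60; now {57, 52, 51, 49, 47, 45, 43}
send next → 57; now {52, 51, 49, 47, 45, 43}
insert 76 → {76, 52, 51, 49, 47, 45, 43}
insert 77 → {77, 76, 52, 51, 49, 47, 45, 43}
insert 75 → {77, 76, 75, 52, 51, 49, 47, 45, 43}
insert 63 → {77, 76, 75, 63, 52, 51, 49, 47, 45, 43}
insert 59 → {77, 76, 75, 63, 59, 52, 51, 49, 47, 45, 43}
send next → 77; now {76, 75, 63, 59, 52, 51, 49, 47, 45, 43}

74 → 67 → 60 → 57 → 77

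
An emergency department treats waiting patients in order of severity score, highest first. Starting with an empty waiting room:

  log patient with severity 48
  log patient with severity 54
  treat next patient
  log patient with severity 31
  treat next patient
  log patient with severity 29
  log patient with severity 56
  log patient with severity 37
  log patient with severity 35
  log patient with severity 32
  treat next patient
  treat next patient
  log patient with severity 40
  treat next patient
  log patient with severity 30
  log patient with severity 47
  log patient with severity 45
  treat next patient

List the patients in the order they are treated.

insert 48 → {48}
insert 54 → {54, 48}
treat next patient → 54; now {48}
insert 31 → {48, 31}
treat next patient → 48; now {31}
insert 29 → {31, 29}
insert 56 → {56, 31, 29}
insert 37 → {56, 37, 31, 29}
insert 35 → {56, 37, 35, 31, 29}
insert 32 → {56, 37, 35, 32, 31, 29}
treat next patient → 56; now {37, 35, 32, 31, 29}
treat next patient → 37; now {35, 32, 31, 29}
insert 40 → {40, 35, 32, 31, 29}
treat next patient → 40; now {35, 32, 31, 29}
insert 30 → {35, 32, 31, 30, 29}
insert 47 → {47, 35, 32, 31, 30, 29}
insert 45 → {47, 45, 35, 32, 31, 30, 29}
treat next patient → 47; now {45, 35, 32, 31, 30, 29}

[54, 48, 56, 37, 40, 47]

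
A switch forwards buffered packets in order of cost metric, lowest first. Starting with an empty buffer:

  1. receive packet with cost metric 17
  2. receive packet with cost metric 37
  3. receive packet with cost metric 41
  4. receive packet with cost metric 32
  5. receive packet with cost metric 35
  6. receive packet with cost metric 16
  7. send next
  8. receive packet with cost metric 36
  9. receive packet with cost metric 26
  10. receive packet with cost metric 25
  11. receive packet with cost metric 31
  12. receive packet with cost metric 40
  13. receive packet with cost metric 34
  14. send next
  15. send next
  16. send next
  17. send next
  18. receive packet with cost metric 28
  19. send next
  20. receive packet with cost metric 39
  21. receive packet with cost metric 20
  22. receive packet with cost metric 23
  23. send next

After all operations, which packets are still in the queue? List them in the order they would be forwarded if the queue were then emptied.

23, 32, 34, 35, 36, 37, 39, 40, 41

insert 17 → {17}
insert 37 → {17, 37}
insert 41 → {17, 37, 41}
insert 32 → {17, 32, 37, 41}
insert 35 → {17, 32, 35, 37, 41}
insert 16 → {16, 17, 32, 35, 37, 41}
send next → 16; now {17, 32, 35, 37, 41}
insert 36 → {17, 32, 35, 36, 37, 41}
insert 26 → {17, 26, 32, 35, 36, 37, 41}
insert 25 → {17, 25, 26, 32, 35, 36, 37, 41}
insert 31 → {17, 25, 26, 31, 32, 35, 36, 37, 41}
insert 40 → {17, 25, 26, 31, 32, 35, 36, 37, 40, 41}
insert 34 → {17, 25, 26, 31, 32, 34, 35, 36, 37, 40, 41}
send next → 17; now {25, 26, 31, 32, 34, 35, 36, 37, 40, 41}
send next → 25; now {26, 31, 32, 34, 35, 36, 37, 40, 41}
send next → 26; now {31, 32, 34, 35, 36, 37, 40, 41}
send next → 31; now {32, 34, 35, 36, 37, 40, 41}
insert 28 → {28, 32, 34, 35, 36, 37, 40, 41}
send next → 28; now {32, 34, 35, 36, 37, 40, 41}
insert 39 → {32, 34, 35, 36, 37, 39, 40, 41}
insert 20 → {20, 32, 34, 35, 36, 37, 39, 40, 41}
insert 23 → {20, 23, 32, 34, 35, 36, 37, 39, 40, 41}
send next → 20; now {23, 32, 34, 35, 36, 37, 39, 40, 41}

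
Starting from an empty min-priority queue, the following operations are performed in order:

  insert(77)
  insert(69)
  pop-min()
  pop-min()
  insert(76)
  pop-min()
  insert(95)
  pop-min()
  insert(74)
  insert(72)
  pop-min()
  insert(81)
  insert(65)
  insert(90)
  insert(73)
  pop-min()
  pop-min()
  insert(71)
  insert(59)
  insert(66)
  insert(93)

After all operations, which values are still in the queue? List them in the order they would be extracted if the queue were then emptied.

insert 77 → {77}
insert 69 → {69, 77}
pop-min → 69; now {77}
pop-min → 77; now {}
insert 76 → {76}
pop-min → 76; now {}
insert 95 → {95}
pop-min → 95; now {}
insert 74 → {74}
insert 72 → {72, 74}
pop-min → 72; now {74}
insert 81 → {74, 81}
insert 65 → {65, 74, 81}
insert 90 → {65, 74, 81, 90}
insert 73 → {65, 73, 74, 81, 90}
pop-min → 65; now {73, 74, 81, 90}
pop-min → 73; now {74, 81, 90}
insert 71 → {71, 74, 81, 90}
insert 59 → {59, 71, 74, 81, 90}
insert 66 → {59, 66, 71, 74, 81, 90}
insert 93 → {59, 66, 71, 74, 81, 90, 93}

59, 66, 71, 74, 81, 90, 93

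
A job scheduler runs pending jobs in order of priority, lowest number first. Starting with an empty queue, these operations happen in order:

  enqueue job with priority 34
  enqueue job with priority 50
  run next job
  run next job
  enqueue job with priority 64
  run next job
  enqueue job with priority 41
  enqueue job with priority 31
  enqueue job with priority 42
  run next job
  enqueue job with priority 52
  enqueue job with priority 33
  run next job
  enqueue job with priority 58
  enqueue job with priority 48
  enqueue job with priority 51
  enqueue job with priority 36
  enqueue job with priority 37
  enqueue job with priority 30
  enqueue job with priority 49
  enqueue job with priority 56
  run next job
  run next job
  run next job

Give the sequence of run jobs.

insert 34 → {34}
insert 50 → {34, 50}
run next job → 34; now {50}
run next job → 50; now {}
insert 64 → {64}
run next job → 64; now {}
insert 41 → {41}
insert 31 → {31, 41}
insert 42 → {31, 41, 42}
run next job → 31; now {41, 42}
insert 52 → {41, 42, 52}
insert 33 → {33, 41, 42, 52}
run next job → 33; now {41, 42, 52}
insert 58 → {41, 42, 52, 58}
insert 48 → {41, 42, 48, 52, 58}
insert 51 → {41, 42, 48, 51, 52, 58}
insert 36 → {36, 41, 42, 48, 51, 52, 58}
insert 37 → {36, 37, 41, 42, 48, 51, 52, 58}
insert 30 → {30, 36, 37, 41, 42, 48, 51, 52, 58}
insert 49 → {30, 36, 37, 41, 42, 48, 49, 51, 52, 58}
insert 56 → {30, 36, 37, 41, 42, 48, 49, 51, 52, 56, 58}
run next job → 30; now {36, 37, 41, 42, 48, 49, 51, 52, 56, 58}
run next job → 36; now {37, 41, 42, 48, 49, 51, 52, 56, 58}
run next job → 37; now {41, 42, 48, 49, 51, 52, 56, 58}

[34, 50, 64, 31, 33, 30, 36, 37]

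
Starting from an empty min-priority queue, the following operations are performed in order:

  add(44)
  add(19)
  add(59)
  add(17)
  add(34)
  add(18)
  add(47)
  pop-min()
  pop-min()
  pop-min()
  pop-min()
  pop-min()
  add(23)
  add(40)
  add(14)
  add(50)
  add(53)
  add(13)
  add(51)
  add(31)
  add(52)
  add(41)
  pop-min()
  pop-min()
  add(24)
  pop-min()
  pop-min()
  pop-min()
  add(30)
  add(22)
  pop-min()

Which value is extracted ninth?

insert 44 → {44}
insert 19 → {19, 44}
insert 59 → {19, 44, 59}
insert 17 → {17, 19, 44, 59}
insert 34 → {17, 19, 34, 44, 59}
insert 18 → {17, 18, 19, 34, 44, 59}
insert 47 → {17, 18, 19, 34, 44, 47, 59}
pop-min → 17; now {18, 19, 34, 44, 47, 59}
pop-min → 18; now {19, 34, 44, 47, 59}
pop-min → 19; now {34, 44, 47, 59}
pop-min → 34; now {44, 47, 59}
pop-min → 44; now {47, 59}
insert 23 → {23, 47, 59}
insert 40 → {23, 40, 47, 59}
insert 14 → {14, 23, 40, 47, 59}
insert 50 → {14, 23, 40, 47, 50, 59}
insert 53 → {14, 23, 40, 47, 50, 53, 59}
insert 13 → {13, 14, 23, 40, 47, 50, 53, 59}
insert 51 → {13, 14, 23, 40, 47, 50, 51, 53, 59}
insert 31 → {13, 14, 23, 31, 40, 47, 50, 51, 53, 59}
insert 52 → {13, 14, 23, 31, 40, 47, 50, 51, 52, 53, 59}
insert 41 → {13, 14, 23, 31, 40, 41, 47, 50, 51, 52, 53, 59}
pop-min → 13; now {14, 23, 31, 40, 41, 47, 50, 51, 52, 53, 59}
pop-min → 14; now {23, 31, 40, 41, 47, 50, 51, 52, 53, 59}
insert 24 → {23, 24, 31, 40, 41, 47, 50, 51, 52, 53, 59}
pop-min → 23; now {24, 31, 40, 41, 47, 50, 51, 52, 53, 59}
pop-min → 24; now {31, 40, 41, 47, 50, 51, 52, 53, 59}
pop-min → 31; now {40, 41, 47, 50, 51, 52, 53, 59}
insert 30 → {30, 40, 41, 47, 50, 51, 52, 53, 59}
insert 22 → {22, 30, 40, 41, 47, 50, 51, 52, 53, 59}
pop-min → 22; now {30, 40, 41, 47, 50, 51, 52, 53, 59}

24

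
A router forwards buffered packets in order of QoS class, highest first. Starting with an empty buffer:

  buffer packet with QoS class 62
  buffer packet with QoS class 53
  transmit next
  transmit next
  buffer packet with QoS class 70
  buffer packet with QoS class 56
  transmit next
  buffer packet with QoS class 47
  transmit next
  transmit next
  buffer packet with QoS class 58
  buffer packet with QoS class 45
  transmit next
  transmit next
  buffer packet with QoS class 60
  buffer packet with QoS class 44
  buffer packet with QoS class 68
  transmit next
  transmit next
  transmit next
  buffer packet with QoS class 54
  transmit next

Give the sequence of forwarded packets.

insert 62 → {62}
insert 53 → {62, 53}
transmit next → 62; now {53}
transmit next → 53; now {}
insert 70 → {70}
insert 56 → {70, 56}
transmit next → 70; now {56}
insert 47 → {56, 47}
transmit next → 56; now {47}
transmit next → 47; now {}
insert 58 → {58}
insert 45 → {58, 45}
transmit next → 58; now {45}
transmit next → 45; now {}
insert 60 → {60}
insert 44 → {60, 44}
insert 68 → {68, 60, 44}
transmit next → 68; now {60, 44}
transmit next → 60; now {44}
transmit next → 44; now {}
insert 54 → {54}
transmit next → 54; now {}

62 → 53 → 70 → 56 → 47 → 58 → 45 → 68 → 60 → 44 → 54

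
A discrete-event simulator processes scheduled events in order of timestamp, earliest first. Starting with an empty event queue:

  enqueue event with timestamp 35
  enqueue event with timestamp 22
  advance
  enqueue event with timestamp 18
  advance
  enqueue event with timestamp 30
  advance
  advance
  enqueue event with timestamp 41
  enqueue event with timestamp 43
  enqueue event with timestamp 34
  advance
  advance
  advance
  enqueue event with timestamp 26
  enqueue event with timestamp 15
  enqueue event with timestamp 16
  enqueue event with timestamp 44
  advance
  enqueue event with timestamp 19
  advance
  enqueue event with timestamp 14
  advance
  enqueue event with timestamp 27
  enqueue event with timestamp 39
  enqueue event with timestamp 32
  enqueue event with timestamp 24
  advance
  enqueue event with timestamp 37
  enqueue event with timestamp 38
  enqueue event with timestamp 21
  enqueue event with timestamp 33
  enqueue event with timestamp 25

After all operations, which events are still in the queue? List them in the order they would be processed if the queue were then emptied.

insert 35 → {35}
insert 22 → {22, 35}
advance → 22; now {35}
insert 18 → {18, 35}
advance → 18; now {35}
insert 30 → {30, 35}
advance → 30; now {35}
advance → 35; now {}
insert 41 → {41}
insert 43 → {41, 43}
insert 34 → {34, 41, 43}
advance → 34; now {41, 43}
advance → 41; now {43}
advance → 43; now {}
insert 26 → {26}
insert 15 → {15, 26}
insert 16 → {15, 16, 26}
insert 44 → {15, 16, 26, 44}
advance → 15; now {16, 26, 44}
insert 19 → {16, 19, 26, 44}
advance → 16; now {19, 26, 44}
insert 14 → {14, 19, 26, 44}
advance → 14; now {19, 26, 44}
insert 27 → {19, 26, 27, 44}
insert 39 → {19, 26, 27, 39, 44}
insert 32 → {19, 26, 27, 32, 39, 44}
insert 24 → {19, 24, 26, 27, 32, 39, 44}
advance → 19; now {24, 26, 27, 32, 39, 44}
insert 37 → {24, 26, 27, 32, 37, 39, 44}
insert 38 → {24, 26, 27, 32, 37, 38, 39, 44}
insert 21 → {21, 24, 26, 27, 32, 37, 38, 39, 44}
insert 33 → {21, 24, 26, 27, 32, 33, 37, 38, 39, 44}
insert 25 → {21, 24, 25, 26, 27, 32, 33, 37, 38, 39, 44}

[21, 24, 25, 26, 27, 32, 33, 37, 38, 39, 44]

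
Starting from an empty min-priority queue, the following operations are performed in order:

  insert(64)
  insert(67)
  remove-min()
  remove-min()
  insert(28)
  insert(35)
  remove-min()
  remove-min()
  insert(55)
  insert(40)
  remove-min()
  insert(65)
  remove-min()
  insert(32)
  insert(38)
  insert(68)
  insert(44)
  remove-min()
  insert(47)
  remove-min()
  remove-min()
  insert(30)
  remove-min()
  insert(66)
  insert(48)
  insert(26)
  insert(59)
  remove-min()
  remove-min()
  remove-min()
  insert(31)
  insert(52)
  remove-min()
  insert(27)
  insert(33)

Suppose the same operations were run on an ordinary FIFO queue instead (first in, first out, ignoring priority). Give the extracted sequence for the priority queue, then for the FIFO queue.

priority queue: [64, 67, 28, 35, 40, 55, 32, 38, 44, 30, 26, 47, 48, 31]; FIFO queue: [64, 67, 28, 35, 55, 40, 65, 32, 38, 68, 44, 47, 30, 66]

insert 64 → {64}
insert 67 → {64, 67}
remove-min → 64; now {67}
remove-min → 67; now {}
insert 28 → {28}
insert 35 → {28, 35}
remove-min → 28; now {35}
remove-min → 35; now {}
insert 55 → {55}
insert 40 → {40, 55}
remove-min → 40; now {55}
insert 65 → {55, 65}
remove-min → 55; now {65}
insert 32 → {32, 65}
insert 38 → {32, 38, 65}
insert 68 → {32, 38, 65, 68}
insert 44 → {32, 38, 44, 65, 68}
remove-min → 32; now {38, 44, 65, 68}
insert 47 → {38, 44, 47, 65, 68}
remove-min → 38; now {44, 47, 65, 68}
remove-min → 44; now {47, 65, 68}
insert 30 → {30, 47, 65, 68}
remove-min → 30; now {47, 65, 68}
insert 66 → {47, 65, 66, 68}
insert 48 → {47, 48, 65, 66, 68}
insert 26 → {26, 47, 48, 65, 66, 68}
insert 59 → {26, 47, 48, 59, 65, 66, 68}
remove-min → 26; now {47, 48, 59, 65, 66, 68}
remove-min → 47; now {48, 59, 65, 66, 68}
remove-min → 48; now {59, 65, 66, 68}
insert 31 → {31, 59, 65, 66, 68}
insert 52 → {31, 52, 59, 65, 66, 68}
remove-min → 31; now {52, 59, 65, 66, 68}
insert 27 → {27, 52, 59, 65, 66, 68}
insert 33 → {27, 33, 52, 59, 65, 66, 68}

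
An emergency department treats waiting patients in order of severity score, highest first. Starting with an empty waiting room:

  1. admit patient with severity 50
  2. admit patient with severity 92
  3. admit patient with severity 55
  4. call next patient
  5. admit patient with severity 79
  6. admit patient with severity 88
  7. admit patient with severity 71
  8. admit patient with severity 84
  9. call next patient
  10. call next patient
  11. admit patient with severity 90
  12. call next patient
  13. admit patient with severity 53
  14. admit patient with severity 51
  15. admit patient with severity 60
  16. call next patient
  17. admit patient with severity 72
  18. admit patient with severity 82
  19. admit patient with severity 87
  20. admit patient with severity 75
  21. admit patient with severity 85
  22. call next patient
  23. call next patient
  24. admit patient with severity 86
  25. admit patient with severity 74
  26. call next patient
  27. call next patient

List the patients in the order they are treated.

insert 50 → {50}
insert 92 → {92, 50}
insert 55 → {92, 55, 50}
call next patient → 92; now {55, 50}
insert 79 → {79, 55, 50}
insert 88 → {88, 79, 55, 50}
insert 71 → {88, 79, 71, 55, 50}
insert 84 → {88, 84, 79, 71, 55, 50}
call next patient → 88; now {84, 79, 71, 55, 50}
call next patient → 84; now {79, 71, 55, 50}
insert 90 → {90, 79, 71, 55, 50}
call next patient → 90; now {79, 71, 55, 50}
insert 53 → {79, 71, 55, 53, 50}
insert 51 → {79, 71, 55, 53, 51, 50}
insert 60 → {79, 71, 60, 55, 53, 51, 50}
call next patient → 79; now {71, 60, 55, 53, 51, 50}
insert 72 → {72, 71, 60, 55, 53, 51, 50}
insert 82 → {82, 72, 71, 60, 55, 53, 51, 50}
insert 87 → {87, 82, 72, 71, 60, 55, 53, 51, 50}
insert 75 → {87, 82, 75, 72, 71, 60, 55, 53, 51, 50}
insert 85 → {87, 85, 82, 75, 72, 71, 60, 55, 53, 51, 50}
call next patient → 87; now {85, 82, 75, 72, 71, 60, 55, 53, 51, 50}
call next patient → 85; now {82, 75, 72, 71, 60, 55, 53, 51, 50}
insert 86 → {86, 82, 75, 72, 71, 60, 55, 53, 51, 50}
insert 74 → {86, 82, 75, 74, 72, 71, 60, 55, 53, 51, 50}
call next patient → 86; now {82, 75, 74, 72, 71, 60, 55, 53, 51, 50}
call next patient → 82; now {75, 74, 72, 71, 60, 55, 53, 51, 50}

92, 88, 84, 90, 79, 87, 85, 86, 82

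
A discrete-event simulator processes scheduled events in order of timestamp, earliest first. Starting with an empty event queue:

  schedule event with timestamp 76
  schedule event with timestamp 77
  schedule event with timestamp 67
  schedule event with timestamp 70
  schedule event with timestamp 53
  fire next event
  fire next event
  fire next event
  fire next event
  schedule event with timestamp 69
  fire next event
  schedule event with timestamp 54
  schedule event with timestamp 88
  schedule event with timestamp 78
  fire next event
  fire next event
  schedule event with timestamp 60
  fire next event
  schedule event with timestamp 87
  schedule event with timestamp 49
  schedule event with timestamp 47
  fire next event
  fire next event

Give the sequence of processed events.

53, 67, 70, 76, 69, 54, 77, 60, 47, 49

insert 76 → {76}
insert 77 → {76, 77}
insert 67 → {67, 76, 77}
insert 70 → {67, 70, 76, 77}
insert 53 → {53, 67, 70, 76, 77}
fire next event → 53; now {67, 70, 76, 77}
fire next event → 67; now {70, 76, 77}
fire next event → 70; now {76, 77}
fire next event → 76; now {77}
insert 69 → {69, 77}
fire next event → 69; now {77}
insert 54 → {54, 77}
insert 88 → {54, 77, 88}
insert 78 → {54, 77, 78, 88}
fire next event → 54; now {77, 78, 88}
fire next event → 77; now {78, 88}
insert 60 → {60, 78, 88}
fire next event → 60; now {78, 88}
insert 87 → {78, 87, 88}
insert 49 → {49, 78, 87, 88}
insert 47 → {47, 49, 78, 87, 88}
fire next event → 47; now {49, 78, 87, 88}
fire next event → 49; now {78, 87, 88}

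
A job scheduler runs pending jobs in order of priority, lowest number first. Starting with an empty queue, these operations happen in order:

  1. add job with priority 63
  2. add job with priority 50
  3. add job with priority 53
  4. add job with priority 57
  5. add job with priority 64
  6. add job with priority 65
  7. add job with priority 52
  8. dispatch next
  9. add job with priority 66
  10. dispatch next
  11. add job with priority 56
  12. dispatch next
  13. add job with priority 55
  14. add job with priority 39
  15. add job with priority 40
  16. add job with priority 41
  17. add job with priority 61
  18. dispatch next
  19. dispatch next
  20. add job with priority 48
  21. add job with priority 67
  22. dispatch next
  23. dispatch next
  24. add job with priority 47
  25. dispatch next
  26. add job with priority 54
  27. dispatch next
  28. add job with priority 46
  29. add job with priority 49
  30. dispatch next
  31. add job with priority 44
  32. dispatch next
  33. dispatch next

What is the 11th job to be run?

insert 63 → {63}
insert 50 → {50, 63}
insert 53 → {50, 53, 63}
insert 57 → {50, 53, 57, 63}
insert 64 → {50, 53, 57, 63, 64}
insert 65 → {50, 53, 57, 63, 64, 65}
insert 52 → {50, 52, 53, 57, 63, 64, 65}
dispatch next → 50; now {52, 53, 57, 63, 64, 65}
insert 66 → {52, 53, 57, 63, 64, 65, 66}
dispatch next → 52; now {53, 57, 63, 64, 65, 66}
insert 56 → {53, 56, 57, 63, 64, 65, 66}
dispatch next → 53; now {56, 57, 63, 64, 65, 66}
insert 55 → {55, 56, 57, 63, 64, 65, 66}
insert 39 → {39, 55, 56, 57, 63, 64, 65, 66}
insert 40 → {39, 40, 55, 56, 57, 63, 64, 65, 66}
insert 41 → {39, 40, 41, 55, 56, 57, 63, 64, 65, 66}
insert 61 → {39, 40, 41, 55, 56, 57, 61, 63, 64, 65, 66}
dispatch next → 39; now {40, 41, 55, 56, 57, 61, 63, 64, 65, 66}
dispatch next → 40; now {41, 55, 56, 57, 61, 63, 64, 65, 66}
insert 48 → {41, 48, 55, 56, 57, 61, 63, 64, 65, 66}
insert 67 → {41, 48, 55, 56, 57, 61, 63, 64, 65, 66, 67}
dispatch next → 41; now {48, 55, 56, 57, 61, 63, 64, 65, 66, 67}
dispatch next → 48; now {55, 56, 57, 61, 63, 64, 65, 66, 67}
insert 47 → {47, 55, 56, 57, 61, 63, 64, 65, 66, 67}
dispatch next → 47; now {55, 56, 57, 61, 63, 64, 65, 66, 67}
insert 54 → {54, 55, 56, 57, 61, 63, 64, 65, 66, 67}
dispatch next → 54; now {55, 56, 57, 61, 63, 64, 65, 66, 67}
insert 46 → {46, 55, 56, 57, 61, 63, 64, 65, 66, 67}
insert 49 → {46, 49, 55, 56, 57, 61, 63, 64, 65, 66, 67}
dispatch next → 46; now {49, 55, 56, 57, 61, 63, 64, 65, 66, 67}
insert 44 → {44, 49, 55, 56, 57, 61, 63, 64, 65, 66, 67}
dispatch next → 44; now {49, 55, 56, 57, 61, 63, 64, 65, 66, 67}
dispatch next → 49; now {55, 56, 57, 61, 63, 64, 65, 66, 67}

44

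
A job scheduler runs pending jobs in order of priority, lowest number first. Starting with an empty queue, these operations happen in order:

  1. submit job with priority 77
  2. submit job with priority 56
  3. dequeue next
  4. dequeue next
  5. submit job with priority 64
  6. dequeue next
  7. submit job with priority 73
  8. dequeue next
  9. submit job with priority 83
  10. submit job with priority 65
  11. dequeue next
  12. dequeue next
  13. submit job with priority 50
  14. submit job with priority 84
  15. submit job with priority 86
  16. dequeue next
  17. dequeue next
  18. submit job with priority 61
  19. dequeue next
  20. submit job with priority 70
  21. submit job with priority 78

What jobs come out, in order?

insert 77 → {77}
insert 56 → {56, 77}
dequeue next → 56; now {77}
dequeue next → 77; now {}
insert 64 → {64}
dequeue next → 64; now {}
insert 73 → {73}
dequeue next → 73; now {}
insert 83 → {83}
insert 65 → {65, 83}
dequeue next → 65; now {83}
dequeue next → 83; now {}
insert 50 → {50}
insert 84 → {50, 84}
insert 86 → {50, 84, 86}
dequeue next → 50; now {84, 86}
dequeue next → 84; now {86}
insert 61 → {61, 86}
dequeue next → 61; now {86}
insert 70 → {70, 86}
insert 78 → {70, 78, 86}

56, 77, 64, 73, 65, 83, 50, 84, 61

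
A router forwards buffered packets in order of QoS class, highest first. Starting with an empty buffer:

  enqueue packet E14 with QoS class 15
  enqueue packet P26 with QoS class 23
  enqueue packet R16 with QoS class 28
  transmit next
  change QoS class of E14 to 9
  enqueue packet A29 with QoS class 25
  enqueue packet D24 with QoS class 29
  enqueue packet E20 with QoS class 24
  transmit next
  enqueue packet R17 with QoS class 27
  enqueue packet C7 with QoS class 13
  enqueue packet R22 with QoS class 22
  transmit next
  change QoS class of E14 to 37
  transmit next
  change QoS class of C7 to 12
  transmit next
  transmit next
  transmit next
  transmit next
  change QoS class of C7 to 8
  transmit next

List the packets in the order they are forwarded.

add E14 (QoS class 15) → {E14:15}
add P26 (QoS class 23) → {P26:23, E14:15}
add R16 (QoS class 28) → {R16:28, P26:23, E14:15}
transmit next → R16; now {P26:23, E14:15}
update E14 to QoS class 9 → {P26:23, E14:9}
add A29 (QoS class 25) → {A29:25, P26:23, E14:9}
add D24 (QoS class 29) → {D24:29, A29:25, P26:23, E14:9}
add E20 (QoS class 24) → {D24:29, A29:25, E20:24, P26:23, E14:9}
transmit next → D24; now {A29:25, E20:24, P26:23, E14:9}
add R17 (QoS class 27) → {R17:27, A29:25, E20:24, P26:23, E14:9}
add C7 (QoS class 13) → {R17:27, A29:25, E20:24, P26:23, C7:13, E14:9}
add R22 (QoS class 22) → {R17:27, A29:25, E20:24, P26:23, R22:22, C7:13, E14:9}
transmit next → R17; now {A29:25, E20:24, P26:23, R22:22, C7:13, E14:9}
update E14 to QoS class 37 → {E14:37, A29:25, E20:24, P26:23, R22:22, C7:13}
transmit next → E14; now {A29:25, E20:24, P26:23, R22:22, C7:13}
update C7 to QoS class 12 → {A29:25, E20:24, P26:23, R22:22, C7:12}
transmit next → A29; now {E20:24, P26:23, R22:22, C7:12}
transmit next → E20; now {P26:23, R22:22, C7:12}
transmit next → P26; now {R22:22, C7:12}
transmit next → R22; now {C7:12}
update C7 to QoS class 8 → {C7:8}
transmit next → C7; now {}

R16, D24, R17, E14, A29, E20, P26, R22, C7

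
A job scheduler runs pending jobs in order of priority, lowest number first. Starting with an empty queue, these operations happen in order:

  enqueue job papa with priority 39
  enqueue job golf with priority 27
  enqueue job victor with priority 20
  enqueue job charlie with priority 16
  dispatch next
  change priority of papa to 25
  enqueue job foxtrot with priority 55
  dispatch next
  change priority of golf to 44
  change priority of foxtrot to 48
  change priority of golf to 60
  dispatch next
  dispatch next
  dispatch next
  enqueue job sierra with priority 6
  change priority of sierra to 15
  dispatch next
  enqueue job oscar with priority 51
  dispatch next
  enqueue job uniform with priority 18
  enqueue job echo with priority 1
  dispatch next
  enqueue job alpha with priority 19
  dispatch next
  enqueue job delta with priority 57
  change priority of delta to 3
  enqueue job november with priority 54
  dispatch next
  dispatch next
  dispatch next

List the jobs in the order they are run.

charlie, victor, papa, foxtrot, golf, sierra, oscar, echo, uniform, delta, alpha, november

add papa (priority 39) → {papa:39}
add golf (priority 27) → {golf:27, papa:39}
add victor (priority 20) → {victor:20, golf:27, papa:39}
add charlie (priority 16) → {charlie:16, victor:20, golf:27, papa:39}
dispatch next → charlie; now {victor:20, golf:27, papa:39}
update papa to priority 25 → {victor:20, papa:25, golf:27}
add foxtrot (priority 55) → {victor:20, papa:25, golf:27, foxtrot:55}
dispatch next → victor; now {papa:25, golf:27, foxtrot:55}
update golf to priority 44 → {papa:25, golf:44, foxtrot:55}
update foxtrot to priority 48 → {papa:25, golf:44, foxtrot:48}
update golf to priority 60 → {papa:25, foxtrot:48, golf:60}
dispatch next → papa; now {foxtrot:48, golf:60}
dispatch next → foxtrot; now {golf:60}
dispatch next → golf; now {}
add sierra (priority 6) → {sierra:6}
update sierra to priority 15 → {sierra:15}
dispatch next → sierra; now {}
add oscar (priority 51) → {oscar:51}
dispatch next → oscar; now {}
add uniform (priority 18) → {uniform:18}
add echo (priority 1) → {echo:1, uniform:18}
dispatch next → echo; now {uniform:18}
add alpha (priority 19) → {uniform:18, alpha:19}
dispatch next → uniform; now {alpha:19}
add delta (priority 57) → {alpha:19, delta:57}
update delta to priority 3 → {delta:3, alpha:19}
add november (priority 54) → {delta:3, alpha:19, november:54}
dispatch next → delta; now {alpha:19, november:54}
dispatch next → alpha; now {november:54}
dispatch next → november; now {}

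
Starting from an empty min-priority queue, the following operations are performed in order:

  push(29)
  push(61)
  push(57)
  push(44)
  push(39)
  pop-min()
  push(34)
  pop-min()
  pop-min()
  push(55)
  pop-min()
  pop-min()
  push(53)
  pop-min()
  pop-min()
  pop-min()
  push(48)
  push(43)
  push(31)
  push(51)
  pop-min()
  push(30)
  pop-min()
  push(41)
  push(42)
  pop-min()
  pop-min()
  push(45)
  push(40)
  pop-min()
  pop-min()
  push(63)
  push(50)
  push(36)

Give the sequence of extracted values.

insert 29 → {29}
insert 61 → {29, 61}
insert 57 → {29, 57, 61}
insert 44 → {29, 44, 57, 61}
insert 39 → {29, 39, 44, 57, 61}
pop-min → 29; now {39, 44, 57, 61}
insert 34 → {34, 39, 44, 57, 61}
pop-min → 34; now {39, 44, 57, 61}
pop-min → 39; now {44, 57, 61}
insert 55 → {44, 55, 57, 61}
pop-min → 44; now {55, 57, 61}
pop-min → 55; now {57, 61}
insert 53 → {53, 57, 61}
pop-min → 53; now {57, 61}
pop-min → 57; now {61}
pop-min → 61; now {}
insert 48 → {48}
insert 43 → {43, 48}
insert 31 → {31, 43, 48}
insert 51 → {31, 43, 48, 51}
pop-min → 31; now {43, 48, 51}
insert 30 → {30, 43, 48, 51}
pop-min → 30; now {43, 48, 51}
insert 41 → {41, 43, 48, 51}
insert 42 → {41, 42, 43, 48, 51}
pop-min → 41; now {42, 43, 48, 51}
pop-min → 42; now {43, 48, 51}
insert 45 → {43, 45, 48, 51}
insert 40 → {40, 43, 45, 48, 51}
pop-min → 40; now {43, 45, 48, 51}
pop-min → 43; now {45, 48, 51}
insert 63 → {45, 48, 51, 63}
insert 50 → {45, 48, 50, 51, 63}
insert 36 → {36, 45, 48, 50, 51, 63}

[29, 34, 39, 44, 55, 53, 57, 61, 31, 30, 41, 42, 40, 43]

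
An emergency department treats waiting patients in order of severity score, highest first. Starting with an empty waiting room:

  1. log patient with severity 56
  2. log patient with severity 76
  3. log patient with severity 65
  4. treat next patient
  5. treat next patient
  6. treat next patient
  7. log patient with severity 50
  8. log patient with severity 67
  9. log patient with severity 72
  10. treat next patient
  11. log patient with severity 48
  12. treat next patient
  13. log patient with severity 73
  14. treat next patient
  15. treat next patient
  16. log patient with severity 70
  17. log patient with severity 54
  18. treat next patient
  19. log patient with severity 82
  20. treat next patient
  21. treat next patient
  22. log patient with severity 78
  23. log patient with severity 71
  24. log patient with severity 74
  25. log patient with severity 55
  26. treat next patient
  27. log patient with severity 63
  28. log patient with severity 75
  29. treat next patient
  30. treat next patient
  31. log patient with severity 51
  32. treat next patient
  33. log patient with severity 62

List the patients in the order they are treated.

insert 56 → {56}
insert 76 → {76, 56}
insert 65 → {76, 65, 56}
treat next patient → 76; now {65, 56}
treat next patient → 65; now {56}
treat next patient → 56; now {}
insert 50 → {50}
insert 67 → {67, 50}
insert 72 → {72, 67, 50}
treat next patient → 72; now {67, 50}
insert 48 → {67, 50, 48}
treat next patient → 67; now {50, 48}
insert 73 → {73, 50, 48}
treat next patient → 73; now {50, 48}
treat next patient → 50; now {48}
insert 70 → {70, 48}
insert 54 → {70, 54, 48}
treat next patient → 70; now {54, 48}
insert 82 → {82, 54, 48}
treat next patient → 82; now {54, 48}
treat next patient → 54; now {48}
insert 78 → {78, 48}
insert 71 → {78, 71, 48}
insert 74 → {78, 74, 71, 48}
insert 55 → {78, 74, 71, 55, 48}
treat next patient → 78; now {74, 71, 55, 48}
insert 63 → {74, 71, 63, 55, 48}
insert 75 → {75, 74, 71, 63, 55, 48}
treat next patient → 75; now {74, 71, 63, 55, 48}
treat next patient → 74; now {71, 63, 55, 48}
insert 51 → {71, 63, 55, 51, 48}
treat next patient → 71; now {63, 55, 51, 48}
insert 62 → {63, 62, 55, 51, 48}

76 → 65 → 56 → 72 → 67 → 73 → 50 → 70 → 82 → 54 → 78 → 75 → 74 → 71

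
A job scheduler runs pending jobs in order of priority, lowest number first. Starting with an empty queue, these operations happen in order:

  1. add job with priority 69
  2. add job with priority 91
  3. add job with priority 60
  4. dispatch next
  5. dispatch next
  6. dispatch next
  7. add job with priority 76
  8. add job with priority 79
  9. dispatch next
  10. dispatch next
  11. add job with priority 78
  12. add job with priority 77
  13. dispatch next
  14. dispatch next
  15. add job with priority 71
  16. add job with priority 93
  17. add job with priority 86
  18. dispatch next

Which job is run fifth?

insert 69 → {69}
insert 91 → {69, 91}
insert 60 → {60, 69, 91}
dispatch next → 60; now {69, 91}
dispatch next → 69; now {91}
dispatch next → 91; now {}
insert 76 → {76}
insert 79 → {76, 79}
dispatch next → 76; now {79}
dispatch next → 79; now {}
insert 78 → {78}
insert 77 → {77, 78}
dispatch next → 77; now {78}
dispatch next → 78; now {}
insert 71 → {71}
insert 93 → {71, 93}
insert 86 → {71, 86, 93}
dispatch next → 71; now {86, 93}

79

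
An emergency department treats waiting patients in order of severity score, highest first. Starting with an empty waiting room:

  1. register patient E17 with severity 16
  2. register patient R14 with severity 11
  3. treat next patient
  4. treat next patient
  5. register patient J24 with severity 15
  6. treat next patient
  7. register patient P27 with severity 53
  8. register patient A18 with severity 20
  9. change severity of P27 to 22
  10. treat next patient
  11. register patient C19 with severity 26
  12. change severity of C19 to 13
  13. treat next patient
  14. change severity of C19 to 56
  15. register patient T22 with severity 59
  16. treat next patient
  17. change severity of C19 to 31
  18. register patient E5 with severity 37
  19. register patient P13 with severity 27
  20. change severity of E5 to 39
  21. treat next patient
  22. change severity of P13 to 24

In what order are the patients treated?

E17 → R14 → J24 → P27 → A18 → T22 → E5

add E17 (severity 16) → {E17:16}
add R14 (severity 11) → {E17:16, R14:11}
treat next patient → E17; now {R14:11}
treat next patient → R14; now {}
add J24 (severity 15) → {J24:15}
treat next patient → J24; now {}
add P27 (severity 53) → {P27:53}
add A18 (severity 20) → {P27:53, A18:20}
update P27 to severity 22 → {P27:22, A18:20}
treat next patient → P27; now {A18:20}
add C19 (severity 26) → {C19:26, A18:20}
update C19 to severity 13 → {A18:20, C19:13}
treat next patient → A18; now {C19:13}
update C19 to severity 56 → {C19:56}
add T22 (severity 59) → {T22:59, C19:56}
treat next patient → T22; now {C19:56}
update C19 to severity 31 → {C19:31}
add E5 (severity 37) → {E5:37, C19:31}
add P13 (severity 27) → {E5:37, C19:31, P13:27}
update E5 to severity 39 → {E5:39, C19:31, P13:27}
treat next patient → E5; now {C19:31, P13:27}
update P13 to severity 24 → {C19:31, P13:24}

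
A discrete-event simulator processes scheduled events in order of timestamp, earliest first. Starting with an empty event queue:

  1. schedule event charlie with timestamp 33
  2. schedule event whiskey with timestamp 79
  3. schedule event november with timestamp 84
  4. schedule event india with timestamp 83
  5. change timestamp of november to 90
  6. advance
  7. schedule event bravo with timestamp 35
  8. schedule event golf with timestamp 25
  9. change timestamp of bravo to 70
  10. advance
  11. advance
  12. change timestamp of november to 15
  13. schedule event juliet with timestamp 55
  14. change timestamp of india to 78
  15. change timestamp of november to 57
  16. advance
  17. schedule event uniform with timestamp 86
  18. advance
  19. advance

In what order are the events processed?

charlie → golf → bravo → juliet → november → india

add charlie (timestamp 33) → {charlie:33}
add whiskey (timestamp 79) → {charlie:33, whiskey:79}
add november (timestamp 84) → {charlie:33, whiskey:79, november:84}
add india (timestamp 83) → {charlie:33, whiskey:79, india:83, november:84}
update november to timestamp 90 → {charlie:33, whiskey:79, india:83, november:90}
advance → charlie; now {whiskey:79, india:83, november:90}
add bravo (timestamp 35) → {bravo:35, whiskey:79, india:83, november:90}
add golf (timestamp 25) → {golf:25, bravo:35, whiskey:79, india:83, november:90}
update bravo to timestamp 70 → {golf:25, bravo:70, whiskey:79, india:83, november:90}
advance → golf; now {bravo:70, whiskey:79, india:83, november:90}
advance → bravo; now {whiskey:79, india:83, november:90}
update november to timestamp 15 → {november:15, whiskey:79, india:83}
add juliet (timestamp 55) → {november:15, juliet:55, whiskey:79, india:83}
update india to timestamp 78 → {november:15, juliet:55, india:78, whiskey:79}
update november to timestamp 57 → {juliet:55, november:57, india:78, whiskey:79}
advance → juliet; now {november:57, india:78, whiskey:79}
add uniform (timestamp 86) → {november:57, india:78, whiskey:79, uniform:86}
advance → november; now {india:78, whiskey:79, uniform:86}
advance → india; now {whiskey:79, uniform:86}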